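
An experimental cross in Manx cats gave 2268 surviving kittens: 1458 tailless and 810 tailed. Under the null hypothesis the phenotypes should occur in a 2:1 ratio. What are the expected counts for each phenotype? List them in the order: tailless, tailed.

1512, 756

Expected counts for N = 2268 under a 2:1 ratio (total parts = 3):
  tailless: 2268 × 2/3 = 1512
  tailed: 2268 × 1/3 = 756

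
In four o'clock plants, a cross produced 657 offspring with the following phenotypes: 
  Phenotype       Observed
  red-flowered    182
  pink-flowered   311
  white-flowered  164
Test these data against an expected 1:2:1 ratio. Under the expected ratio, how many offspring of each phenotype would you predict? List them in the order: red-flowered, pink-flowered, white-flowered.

164.25, 328.5, 164.25

Expected counts for N = 657 under a 1:2:1 ratio (total parts = 4):
  red-flowered: 657 × 1/4 = 164.25
  pink-flowered: 657 × 2/4 = 328.5
  white-flowered: 657 × 1/4 = 164.25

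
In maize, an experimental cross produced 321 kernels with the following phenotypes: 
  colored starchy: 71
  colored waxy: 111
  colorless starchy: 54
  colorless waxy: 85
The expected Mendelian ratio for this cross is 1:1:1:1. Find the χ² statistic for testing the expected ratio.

21.717

Expected counts for N = 321 under a 1:1:1:1 ratio (total parts = 4):
  colored starchy: 321 × 1/4 = 80.25
  colored waxy: 321 × 1/4 = 80.25
  colorless starchy: 321 × 1/4 = 80.25
  colorless waxy: 321 × 1/4 = 80.25
χ² = Σ (O − E)² / E
  colored starchy: (71 − 80.25)² / 80.25 = 1.0662
  colored waxy: (111 − 80.25)² / 80.25 = 11.7827
  colorless starchy: (54 − 80.25)² / 80.25 = 8.5864
  colorless waxy: (85 − 80.25)² / 80.25 = 0.2812
χ² = 1.0662 + 11.7827 + 8.5864 + 0.2812 = 21.7165 ≈ 21.717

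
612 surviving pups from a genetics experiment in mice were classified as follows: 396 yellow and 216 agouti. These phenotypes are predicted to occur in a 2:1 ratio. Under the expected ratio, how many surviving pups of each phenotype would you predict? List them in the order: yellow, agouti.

408, 204

Under the 2:1 hypothesis (Σ ratio = 3, N = 612):
  yellow: 612 × 2/3 = 408
  agouti: 612 × 1/3 = 204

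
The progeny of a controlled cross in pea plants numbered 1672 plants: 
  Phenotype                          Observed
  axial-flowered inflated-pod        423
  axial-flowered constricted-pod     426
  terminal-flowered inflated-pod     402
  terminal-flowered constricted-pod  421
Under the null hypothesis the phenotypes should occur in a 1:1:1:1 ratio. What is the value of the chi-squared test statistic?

Under the 1:1:1:1 hypothesis (Σ ratio = 4, N = 1672):
  axial-flowered inflated-pod: 1672 × 1/4 = 418
  axial-flowered constricted-pod: 1672 × 1/4 = 418
  terminal-flowered inflated-pod: 1672 × 1/4 = 418
  terminal-flowered constricted-pod: 1672 × 1/4 = 418
χ² = Σ (O − E)² / E
  axial-flowered inflated-pod: (423 − 418)² / 418 = 0.0598
  axial-flowered constricted-pod: (426 − 418)² / 418 = 0.1531
  terminal-flowered inflated-pod: (402 − 418)² / 418 = 0.6124
  terminal-flowered constricted-pod: (421 − 418)² / 418 = 0.0215
χ² = 0.0598 + 0.1531 + 0.6124 + 0.0215 = 0.8468 ≈ 0.847

0.847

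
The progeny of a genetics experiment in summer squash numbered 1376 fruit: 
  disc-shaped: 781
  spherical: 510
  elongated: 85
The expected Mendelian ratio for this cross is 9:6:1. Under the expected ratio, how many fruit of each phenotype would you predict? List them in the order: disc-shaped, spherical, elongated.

Under the 9:6:1 hypothesis (Σ ratio = 16, N = 1376):
  disc-shaped: 1376 × 9/16 = 774
  spherical: 1376 × 6/16 = 516
  elongated: 1376 × 1/16 = 86

774, 516, 86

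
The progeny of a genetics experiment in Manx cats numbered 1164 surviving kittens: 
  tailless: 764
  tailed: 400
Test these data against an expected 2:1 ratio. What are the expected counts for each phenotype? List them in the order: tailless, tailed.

The 2:1 ratio has 3 parts, so with N = 1164 the expected counts are:
  tailless: 1164 × 2/3 = 776
  tailed: 1164 × 1/3 = 388

776, 388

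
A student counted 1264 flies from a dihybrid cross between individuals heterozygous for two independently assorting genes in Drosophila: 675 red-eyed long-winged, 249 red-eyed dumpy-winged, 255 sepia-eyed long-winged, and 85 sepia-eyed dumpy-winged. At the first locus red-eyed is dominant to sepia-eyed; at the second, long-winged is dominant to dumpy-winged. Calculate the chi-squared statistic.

A dihybrid F₂ with independent assortment and complete dominance at both loci gives a 9:3:3:1 phenotypic ratio.
Under the 9:3:3:1 hypothesis (Σ ratio = 16, N = 1264):
  red-eyed long-winged: 1264 × 9/16 = 711
  red-eyed dumpy-winged: 1264 × 3/16 = 237
  sepia-eyed long-winged: 1264 × 3/16 = 237
  sepia-eyed dumpy-winged: 1264 × 1/16 = 79
χ² = Σ (O − E)² / E
  red-eyed long-winged: (675 − 711)² / 711 = 1.8228
  red-eyed dumpy-winged: (249 − 237)² / 237 = 0.6076
  sepia-eyed long-winged: (255 − 237)² / 237 = 1.3671
  sepia-eyed dumpy-winged: (85 − 79)² / 79 = 0.4557
χ² = 1.8228 + 0.6076 + 1.3671 + 0.4557 = 4.2532 ≈ 4.253

4.253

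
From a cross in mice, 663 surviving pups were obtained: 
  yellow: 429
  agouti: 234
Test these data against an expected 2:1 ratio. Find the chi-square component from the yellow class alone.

The 2:1 ratio has 3 parts, so with N = 663 the expected counts are:
  yellow: 663 × 2/3 = 442
  agouti: 663 × 1/3 = 221
Contribution of yellow: (429 − 442)² / 442 = 0.3824

0.382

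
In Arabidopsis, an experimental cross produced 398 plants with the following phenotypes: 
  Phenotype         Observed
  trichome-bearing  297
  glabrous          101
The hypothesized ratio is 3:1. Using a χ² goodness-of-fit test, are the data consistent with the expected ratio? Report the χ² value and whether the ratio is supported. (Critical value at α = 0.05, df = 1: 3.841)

Total ratio parts = 4. Expected numbers out of 398:
  trichome-bearing: 398 × 3/4 = 298.5
  glabrous: 398 × 1/4 = 99.5
χ² = Σ (O − E)² / E
  trichome-bearing: (297 − 298.5)² / 298.5 = 0.0075
  glabrous: (101 − 99.5)² / 99.5 = 0.0226
χ² = 0.0075 + 0.0226 = 0.0301 ≈ 0.030
Degrees of freedom = 2 − 1 = 1; critical value at α = 0.05 is 3.841.
Since 0.030 < 3.841, we fail to reject the null hypothesis — the data are consistent with the 3:1 ratio.

0.030; consistent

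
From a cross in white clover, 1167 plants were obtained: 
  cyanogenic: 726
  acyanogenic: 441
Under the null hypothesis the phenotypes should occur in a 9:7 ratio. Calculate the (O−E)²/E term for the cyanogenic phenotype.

Total ratio parts = 16. Expected numbers out of 1167:
  cyanogenic: 1167 × 9/16 = 656.4375
  acyanogenic: 1167 × 7/16 = 510.5625
Contribution of cyanogenic: (726 − 656.4375)² / 656.4375 = 7.3715

7.372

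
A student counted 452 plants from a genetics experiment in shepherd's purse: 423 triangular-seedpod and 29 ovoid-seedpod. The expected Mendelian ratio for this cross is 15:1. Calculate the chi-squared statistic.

The 15:1 ratio has 16 parts, so with N = 452 the expected counts are:
  triangular-seedpod: 452 × 15/16 = 423.75
  ovoid-seedpod: 452 × 1/16 = 28.25
χ² = Σ (O − E)² / E
  triangular-seedpod: (423 − 423.75)² / 423.75 = 0.0013
  ovoid-seedpod: (29 − 28.25)² / 28.25 = 0.0199
χ² = 0.0013 + 0.0199 = 0.0212 ≈ 0.021

0.021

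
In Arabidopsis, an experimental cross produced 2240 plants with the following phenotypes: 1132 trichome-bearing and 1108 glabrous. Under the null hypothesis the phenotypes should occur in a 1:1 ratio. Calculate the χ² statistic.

0.257

The 1:1 ratio has 2 parts, so with N = 2240 the expected counts are:
  trichome-bearing: 2240 × 1/2 = 1120
  glabrous: 2240 × 1/2 = 1120
χ² = Σ (O − E)² / E
  trichome-bearing: (1132 − 1120)² / 1120 = 0.1286
  glabrous: (1108 − 1120)² / 1120 = 0.1286
χ² = 0.1286 + 0.1286 = 0.2572 ≈ 0.257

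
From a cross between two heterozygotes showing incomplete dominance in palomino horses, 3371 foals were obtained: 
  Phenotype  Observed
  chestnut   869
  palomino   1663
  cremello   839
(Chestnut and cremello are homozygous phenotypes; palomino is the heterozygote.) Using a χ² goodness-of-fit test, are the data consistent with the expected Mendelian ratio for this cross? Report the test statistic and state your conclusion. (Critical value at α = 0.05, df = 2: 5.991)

With incomplete dominance, a heterozygote × heterozygote cross gives a 1:2:1 phenotypic ratio.
The 1:2:1 ratio has 4 parts, so with N = 3371 the expected counts are:
  chestnut: 3371 × 1/4 = 842.75
  palomino: 3371 × 2/4 = 1685.5
  cremello: 3371 × 1/4 = 842.75
χ² = Σ (O − E)² / E
  chestnut: (869 − 842.75)² / 842.75 = 0.8176
  palomino: (1663 − 1685.5)² / 1685.5 = 0.3004
  cremello: (839 − 842.75)² / 842.75 = 0.0167
χ² = 0.8176 + 0.3004 + 0.0167 = 1.1347 ≈ 1.135
Degrees of freedom = 3 − 1 = 2; critical value at α = 0.05 is 5.991.
Since 1.135 < 5.991, we fail to reject the null hypothesis — the data are consistent with the 1:2:1 ratio.

1.135; consistent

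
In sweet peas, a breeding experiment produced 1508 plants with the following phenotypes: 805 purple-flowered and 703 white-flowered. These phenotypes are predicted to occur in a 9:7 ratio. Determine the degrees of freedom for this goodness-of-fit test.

1

A goodness-of-fit test with 2 phenotype classes has df = 2 − 1 = 1.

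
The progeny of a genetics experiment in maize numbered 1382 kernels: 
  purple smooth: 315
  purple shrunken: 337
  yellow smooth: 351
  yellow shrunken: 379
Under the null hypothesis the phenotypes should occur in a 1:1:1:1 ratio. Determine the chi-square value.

6.237

Under the 1:1:1:1 hypothesis (Σ ratio = 4, N = 1382):
  purple smooth: 1382 × 1/4 = 345.5
  purple shrunken: 1382 × 1/4 = 345.5
  yellow smooth: 1382 × 1/4 = 345.5
  yellow shrunken: 1382 × 1/4 = 345.5
χ² = Σ (O − E)² / E
  purple smooth: (315 − 345.5)² / 345.5 = 2.6925
  purple shrunken: (337 − 345.5)² / 345.5 = 0.2091
  yellow smooth: (351 − 345.5)² / 345.5 = 0.0876
  yellow shrunken: (379 − 345.5)² / 345.5 = 3.2482
χ² = 2.6925 + 0.2091 + 0.0876 + 3.2482 = 6.2374 ≈ 6.237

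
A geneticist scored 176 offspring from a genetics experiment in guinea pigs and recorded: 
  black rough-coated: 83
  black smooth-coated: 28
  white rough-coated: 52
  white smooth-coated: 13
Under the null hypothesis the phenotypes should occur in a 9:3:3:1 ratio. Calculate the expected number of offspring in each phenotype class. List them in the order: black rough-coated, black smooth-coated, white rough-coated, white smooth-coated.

99, 33, 33, 11

Total ratio parts = 16. Expected numbers out of 176:
  black rough-coated: 176 × 9/16 = 99
  black smooth-coated: 176 × 3/16 = 33
  white rough-coated: 176 × 3/16 = 33
  white smooth-coated: 176 × 1/16 = 11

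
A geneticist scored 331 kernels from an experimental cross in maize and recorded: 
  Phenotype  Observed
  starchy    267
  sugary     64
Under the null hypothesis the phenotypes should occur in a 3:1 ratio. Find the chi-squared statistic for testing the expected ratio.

5.665

The 3:1 ratio has 4 parts, so with N = 331 the expected counts are:
  starchy: 331 × 3/4 = 248.25
  sugary: 331 × 1/4 = 82.75
χ² = Σ (O − E)² / E
  starchy: (267 − 248.25)² / 248.25 = 1.4162
  sugary: (64 − 82.75)² / 82.75 = 4.2485
χ² = 1.4162 + 4.2485 = 5.6647 ≈ 5.665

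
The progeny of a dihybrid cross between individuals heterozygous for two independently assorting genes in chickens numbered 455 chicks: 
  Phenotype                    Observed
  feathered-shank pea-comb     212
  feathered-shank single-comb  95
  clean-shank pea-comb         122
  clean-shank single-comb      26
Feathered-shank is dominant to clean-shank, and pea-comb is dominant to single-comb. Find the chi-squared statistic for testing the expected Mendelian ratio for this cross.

A dihybrid F₂ with independent assortment and complete dominance at both loci gives a 9:3:3:1 phenotypic ratio.
Total ratio parts = 16. Expected numbers out of 455:
  feathered-shank pea-comb: 455 × 9/16 = 255.9375
  feathered-shank single-comb: 455 × 3/16 = 85.3125
  clean-shank pea-comb: 455 × 3/16 = 85.3125
  clean-shank single-comb: 455 × 1/16 = 28.4375
χ² = Σ (O − E)² / E
  feathered-shank pea-comb: (212 − 255.9375)² / 255.9375 = 7.5429
  feathered-shank single-comb: (95 − 85.3125)² / 85.3125 = 1.1000
  clean-shank pea-comb: (122 − 85.3125)² / 85.3125 = 15.7770
  clean-shank single-comb: (26 − 28.4375)² / 28.4375 = 0.2089
χ² = 7.5429 + 1.1000 + 15.7770 + 0.2089 = 24.6288 ≈ 24.629

24.629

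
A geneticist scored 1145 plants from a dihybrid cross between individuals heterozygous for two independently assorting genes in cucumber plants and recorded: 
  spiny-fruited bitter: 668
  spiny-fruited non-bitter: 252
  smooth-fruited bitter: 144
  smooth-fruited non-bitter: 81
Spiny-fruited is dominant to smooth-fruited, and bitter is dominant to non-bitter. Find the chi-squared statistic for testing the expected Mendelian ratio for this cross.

A dihybrid F₂ with independent assortment and complete dominance at both loci gives a 9:3:3:1 phenotypic ratio.
The 9:3:3:1 ratio has 16 parts, so with N = 1145 the expected counts are:
  spiny-fruited bitter: 1145 × 9/16 = 644.0625
  spiny-fruited non-bitter: 1145 × 3/16 = 214.6875
  smooth-fruited bitter: 1145 × 3/16 = 214.6875
  smooth-fruited non-bitter: 1145 × 1/16 = 71.5625
χ² = Σ (O − E)² / E
  spiny-fruited bitter: (668 − 644.0625)² / 644.0625 = 0.8897
  spiny-fruited non-bitter: (252 − 214.6875)² / 214.6875 = 6.4849
  smooth-fruited bitter: (144 − 214.6875)² / 214.6875 = 23.2744
  smooth-fruited non-bitter: (81 − 71.5625)² / 71.5625 = 1.2446
χ² = 0.8897 + 6.4849 + 23.2744 + 1.2446 = 31.8936 ≈ 31.894

31.894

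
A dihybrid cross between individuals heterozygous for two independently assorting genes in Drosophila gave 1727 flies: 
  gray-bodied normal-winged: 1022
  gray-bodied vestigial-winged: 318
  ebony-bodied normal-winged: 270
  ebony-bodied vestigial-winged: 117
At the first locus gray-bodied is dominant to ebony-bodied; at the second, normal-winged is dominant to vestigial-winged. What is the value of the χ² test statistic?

12.440

A dihybrid F₂ with independent assortment and complete dominance at both loci gives a 9:3:3:1 phenotypic ratio.
Total ratio parts = 16. Expected numbers out of 1727:
  gray-bodied normal-winged: 1727 × 9/16 = 971.4375
  gray-bodied vestigial-winged: 1727 × 3/16 = 323.8125
  ebony-bodied normal-winged: 1727 × 3/16 = 323.8125
  ebony-bodied vestigial-winged: 1727 × 1/16 = 107.9375
χ² = Σ (O − E)² / E
  gray-bodied normal-winged: (1022 − 971.4375)² / 971.4375 = 2.6317
  gray-bodied vestigial-winged: (318 − 323.8125)² / 323.8125 = 0.1043
  ebony-bodied normal-winged: (270 − 323.8125)² / 323.8125 = 8.9428
  ebony-bodied vestigial-winged: (117 − 107.9375)² / 107.9375 = 0.7609
χ² = 2.6317 + 0.1043 + 8.9428 + 0.7609 = 12.4397 ≈ 12.440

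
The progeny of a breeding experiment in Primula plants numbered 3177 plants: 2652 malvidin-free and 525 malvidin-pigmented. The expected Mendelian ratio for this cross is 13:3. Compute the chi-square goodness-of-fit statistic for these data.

Total ratio parts = 16. Expected numbers out of 3177:
  malvidin-free: 3177 × 13/16 = 2581.3125
  malvidin-pigmented: 3177 × 3/16 = 595.6875
χ² = Σ (O − E)² / E
  malvidin-free: (2652 − 2581.3125)² / 2581.3125 = 1.9357
  malvidin-pigmented: (525 − 595.6875)² / 595.6875 = 8.3882
χ² = 1.9357 + 8.3882 = 10.3239 ≈ 10.324

10.324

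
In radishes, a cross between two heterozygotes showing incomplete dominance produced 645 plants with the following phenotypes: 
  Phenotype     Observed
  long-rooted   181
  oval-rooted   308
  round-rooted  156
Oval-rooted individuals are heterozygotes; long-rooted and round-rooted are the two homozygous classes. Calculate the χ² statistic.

With incomplete dominance, a heterozygote × heterozygote cross gives a 1:2:1 phenotypic ratio.
The 1:2:1 ratio has 4 parts, so with N = 645 the expected counts are:
  long-rooted: 645 × 1/4 = 161.25
  oval-rooted: 645 × 2/4 = 322.5
  round-rooted: 645 × 1/4 = 161.25
χ² = Σ (O − E)² / E
  long-rooted: (181 − 161.25)² / 161.25 = 2.4190
  oval-rooted: (308 − 322.5)² / 322.5 = 0.6519
  round-rooted: (156 − 161.25)² / 161.25 = 0.1709
χ² = 2.4190 + 0.6519 + 0.1709 = 3.2418 ≈ 3.242

3.242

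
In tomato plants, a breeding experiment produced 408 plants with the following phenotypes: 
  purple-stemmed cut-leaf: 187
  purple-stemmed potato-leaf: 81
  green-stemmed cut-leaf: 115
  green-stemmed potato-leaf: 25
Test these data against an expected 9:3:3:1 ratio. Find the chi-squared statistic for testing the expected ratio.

27.521

The 9:3:3:1 ratio has 16 parts, so with N = 408 the expected counts are:
  purple-stemmed cut-leaf: 408 × 9/16 = 229.5
  purple-stemmed potato-leaf: 408 × 3/16 = 76.5
  green-stemmed cut-leaf: 408 × 3/16 = 76.5
  green-stemmed potato-leaf: 408 × 1/16 = 25.5
χ² = Σ (O − E)² / E
  purple-stemmed cut-leaf: (187 − 229.5)² / 229.5 = 7.8704
  purple-stemmed potato-leaf: (81 − 76.5)² / 76.5 = 0.2647
  green-stemmed cut-leaf: (115 − 76.5)² / 76.5 = 19.3758
  green-stemmed potato-leaf: (25 − 25.5)² / 25.5 = 0.0098
χ² = 7.8704 + 0.2647 + 19.3758 + 0.0098 = 27.5207 ≈ 27.521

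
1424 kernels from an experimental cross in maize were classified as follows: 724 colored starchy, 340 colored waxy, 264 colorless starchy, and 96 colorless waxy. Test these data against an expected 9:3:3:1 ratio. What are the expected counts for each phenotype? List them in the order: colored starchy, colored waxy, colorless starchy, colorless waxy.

The 9:3:3:1 ratio has 16 parts, so with N = 1424 the expected counts are:
  colored starchy: 1424 × 9/16 = 801
  colored waxy: 1424 × 3/16 = 267
  colorless starchy: 1424 × 3/16 = 267
  colorless waxy: 1424 × 1/16 = 89

801, 267, 267, 89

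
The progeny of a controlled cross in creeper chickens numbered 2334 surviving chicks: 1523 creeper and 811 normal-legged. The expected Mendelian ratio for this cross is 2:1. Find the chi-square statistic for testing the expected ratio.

Expected counts for N = 2334 under a 2:1 ratio (total parts = 3):
  creeper: 2334 × 2/3 = 1556
  normal-legged: 2334 × 1/3 = 778
χ² = Σ (O − E)² / E
  creeper: (1523 − 1556)² / 1556 = 0.6999
  normal-legged: (811 − 778)² / 778 = 1.3997
χ² = 0.6999 + 1.3997 = 2.0996 ≈ 2.100

2.100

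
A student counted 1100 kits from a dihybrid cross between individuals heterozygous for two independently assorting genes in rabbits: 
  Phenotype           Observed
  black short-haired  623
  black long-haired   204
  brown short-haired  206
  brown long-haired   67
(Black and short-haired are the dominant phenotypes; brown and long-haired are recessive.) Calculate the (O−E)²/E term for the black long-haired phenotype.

0.025

A dihybrid F₂ with independent assortment and complete dominance at both loci gives a 9:3:3:1 phenotypic ratio.
Total ratio parts = 16. Expected numbers out of 1100:
  black short-haired: 1100 × 9/16 = 618.75
  black long-haired: 1100 × 3/16 = 206.25
  brown short-haired: 1100 × 3/16 = 206.25
  brown long-haired: 1100 × 1/16 = 68.75
Contribution of black long-haired: (204 − 206.25)² / 206.25 = 0.0245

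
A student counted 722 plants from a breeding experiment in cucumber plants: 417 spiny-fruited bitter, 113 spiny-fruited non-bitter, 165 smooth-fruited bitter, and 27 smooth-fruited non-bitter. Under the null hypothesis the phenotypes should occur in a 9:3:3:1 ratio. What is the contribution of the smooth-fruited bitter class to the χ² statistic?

6.483

Total ratio parts = 16. Expected numbers out of 722:
  spiny-fruited bitter: 722 × 9/16 = 406.125
  spiny-fruited non-bitter: 722 × 3/16 = 135.375
  smooth-fruited bitter: 722 × 3/16 = 135.375
  smooth-fruited non-bitter: 722 × 1/16 = 45.125
Contribution of smooth-fruited bitter: (165 − 135.375)² / 135.375 = 6.4830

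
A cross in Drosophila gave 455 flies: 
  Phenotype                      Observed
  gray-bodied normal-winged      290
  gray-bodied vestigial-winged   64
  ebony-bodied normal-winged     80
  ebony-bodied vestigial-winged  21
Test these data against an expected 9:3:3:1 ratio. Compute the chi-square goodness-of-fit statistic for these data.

The 9:3:3:1 ratio has 16 parts, so with N = 455 the expected counts are:
  gray-bodied normal-winged: 455 × 9/16 = 255.9375
  gray-bodied vestigial-winged: 455 × 3/16 = 85.3125
  ebony-bodied normal-winged: 455 × 3/16 = 85.3125
  ebony-bodied vestigial-winged: 455 × 1/16 = 28.4375
χ² = Σ (O − E)² / E
  gray-bodied normal-winged: (290 − 255.9375)² / 255.9375 = 4.5333
  gray-bodied vestigial-winged: (64 − 85.3125)² / 85.3125 = 5.3242
  ebony-bodied normal-winged: (80 − 85.3125)² / 85.3125 = 0.3308
  ebony-bodied vestigial-winged: (21 − 28.4375)² / 28.4375 = 1.9452
χ² = 4.5333 + 5.3242 + 0.3308 + 1.9452 = 12.1335 ≈ 12.134

12.134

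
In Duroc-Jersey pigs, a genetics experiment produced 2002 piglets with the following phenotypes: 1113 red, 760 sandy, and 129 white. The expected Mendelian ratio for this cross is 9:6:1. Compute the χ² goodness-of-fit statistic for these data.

0.387

Total ratio parts = 16. Expected numbers out of 2002:
  red: 2002 × 9/16 = 1126.125
  sandy: 2002 × 6/16 = 750.75
  white: 2002 × 1/16 = 125.125
χ² = Σ (O − E)² / E
  red: (1113 − 1126.125)² / 1126.125 = 0.1530
  sandy: (760 − 750.75)² / 750.75 = 0.1140
  white: (129 − 125.125)² / 125.125 = 0.1200
χ² = 0.1530 + 0.1140 + 0.1200 = 0.387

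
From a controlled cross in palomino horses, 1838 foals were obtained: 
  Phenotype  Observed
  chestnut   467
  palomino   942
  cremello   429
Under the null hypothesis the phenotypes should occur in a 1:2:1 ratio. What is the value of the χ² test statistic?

Under the 1:2:1 hypothesis (Σ ratio = 4, N = 1838):
  chestnut: 1838 × 1/4 = 459.5
  palomino: 1838 × 2/4 = 919
  cremello: 1838 × 1/4 = 459.5
χ² = Σ (O − E)² / E
  chestnut: (467 − 459.5)² / 459.5 = 0.1224
  palomino: (942 − 919)² / 919 = 0.5756
  cremello: (429 − 459.5)² / 459.5 = 2.0245
χ² = 0.1224 + 0.5756 + 2.0245 = 2.7225 ≈ 2.723

2.723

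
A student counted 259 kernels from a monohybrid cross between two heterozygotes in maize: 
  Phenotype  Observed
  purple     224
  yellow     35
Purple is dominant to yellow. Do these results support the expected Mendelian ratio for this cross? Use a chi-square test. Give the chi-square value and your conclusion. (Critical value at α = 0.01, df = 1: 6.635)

18.225; not consistent

For a monohybrid cross between heterozygotes with complete dominance, the expected phenotypic ratio is 3:1.
Expected counts for N = 259 under a 3:1 ratio (total parts = 4):
  purple: 259 × 3/4 = 194.25
  yellow: 259 × 1/4 = 64.75
χ² = Σ (O − E)² / E
  purple: (224 − 194.25)² / 194.25 = 4.5563
  yellow: (35 − 64.75)² / 64.75 = 13.6689
χ² = 4.5563 + 13.6689 = 18.2252 ≈ 18.225
Degrees of freedom = 2 − 1 = 1; critical value at α = 0.01 is 6.635.
Since 18.225 > 6.635, we reject the null hypothesis — the data do not fit the 3:1 ratio.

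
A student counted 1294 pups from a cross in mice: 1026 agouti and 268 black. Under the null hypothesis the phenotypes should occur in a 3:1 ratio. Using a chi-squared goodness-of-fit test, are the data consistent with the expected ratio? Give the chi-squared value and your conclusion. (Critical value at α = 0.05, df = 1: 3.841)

12.696; not consistent

Expected counts for N = 1294 under a 3:1 ratio (total parts = 4):
  agouti: 1294 × 3/4 = 970.5
  black: 1294 × 1/4 = 323.5
χ² = Σ (O − E)² / E
  agouti: (1026 − 970.5)² / 970.5 = 3.1739
  black: (268 − 323.5)² / 323.5 = 9.5216
χ² = 3.1739 + 9.5216 = 12.6955 ≈ 12.696
Degrees of freedom = 2 − 1 = 1; critical value at α = 0.05 is 3.841.
Since 12.696 > 3.841, we reject the null hypothesis — the data do not fit the 3:1 ratio.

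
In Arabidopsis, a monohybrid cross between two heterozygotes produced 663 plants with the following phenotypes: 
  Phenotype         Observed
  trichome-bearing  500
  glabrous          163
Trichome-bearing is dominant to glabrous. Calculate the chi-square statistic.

For a monohybrid cross between heterozygotes with complete dominance, the expected phenotypic ratio is 3:1.
The 3:1 ratio has 4 parts, so with N = 663 the expected counts are:
  trichome-bearing: 663 × 3/4 = 497.25
  glabrous: 663 × 1/4 = 165.75
χ² = Σ (O − E)² / E
  trichome-bearing: (500 − 497.25)² / 497.25 = 0.0152
  glabrous: (163 − 165.75)² / 165.75 = 0.0456
χ² = 0.0152 + 0.0456 = 0.0608 ≈ 0.061

0.061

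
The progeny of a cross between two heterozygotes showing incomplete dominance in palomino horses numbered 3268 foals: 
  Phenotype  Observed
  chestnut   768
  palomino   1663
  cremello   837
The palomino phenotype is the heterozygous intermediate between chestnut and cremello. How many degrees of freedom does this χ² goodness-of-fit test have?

With incomplete dominance, a heterozygote × heterozygote cross gives a 1:2:1 phenotypic ratio.
A goodness-of-fit test with 3 phenotype classes has df = 3 − 1 = 2.

2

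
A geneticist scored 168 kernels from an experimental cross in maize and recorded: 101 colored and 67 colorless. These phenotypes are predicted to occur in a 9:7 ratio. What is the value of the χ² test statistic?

Total ratio parts = 16. Expected numbers out of 168:
  colored: 168 × 9/16 = 94.5
  colorless: 168 × 7/16 = 73.5
χ² = Σ (O − E)² / E
  colored: (101 − 94.5)² / 94.5 = 0.4471
  colorless: (67 − 73.5)² / 73.5 = 0.5748
χ² = 0.4471 + 0.5748 = 1.0219 ≈ 1.022

1.022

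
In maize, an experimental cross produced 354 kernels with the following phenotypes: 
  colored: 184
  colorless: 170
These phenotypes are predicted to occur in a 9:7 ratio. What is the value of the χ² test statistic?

2.626

Total ratio parts = 16. Expected numbers out of 354:
  colored: 354 × 9/16 = 199.125
  colorless: 354 × 7/16 = 154.875
χ² = Σ (O − E)² / E
  colored: (184 − 199.125)² / 199.125 = 1.1489
  colorless: (170 − 154.875)² / 154.875 = 1.4771
χ² = 1.1489 + 1.4771 = 2.626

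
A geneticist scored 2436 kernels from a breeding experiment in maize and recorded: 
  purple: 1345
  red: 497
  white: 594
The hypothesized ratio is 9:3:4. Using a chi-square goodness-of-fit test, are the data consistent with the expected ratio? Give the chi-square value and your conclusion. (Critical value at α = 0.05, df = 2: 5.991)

4.382; consistent

Expected counts for N = 2436 under a 9:3:4 ratio (total parts = 16):
  purple: 2436 × 9/16 = 1370.25
  red: 2436 × 3/16 = 456.75
  white: 2436 × 4/16 = 609
χ² = Σ (O − E)² / E
  purple: (1345 − 1370.25)² / 1370.25 = 0.4653
  red: (497 − 456.75)² / 456.75 = 3.5469
  white: (594 − 609)² / 609 = 0.3695
χ² = 0.4653 + 3.5469 + 0.3695 = 4.3817 ≈ 4.382
Degrees of freedom = 3 − 1 = 2; critical value at α = 0.05 is 5.991.
Since 4.382 < 5.991, we fail to reject the null hypothesis — the data are consistent with the 9:3:4 ratio.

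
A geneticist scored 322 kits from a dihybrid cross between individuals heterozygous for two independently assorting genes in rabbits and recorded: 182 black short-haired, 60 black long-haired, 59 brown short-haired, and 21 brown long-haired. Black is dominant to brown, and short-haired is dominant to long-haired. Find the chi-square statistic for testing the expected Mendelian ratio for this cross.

A dihybrid F₂ with independent assortment and complete dominance at both loci gives a 9:3:3:1 phenotypic ratio.
Total ratio parts = 16. Expected numbers out of 322:
  black short-haired: 322 × 9/16 = 181.125
  black long-haired: 322 × 3/16 = 60.375
  brown short-haired: 322 × 3/16 = 60.375
  brown long-haired: 322 × 1/16 = 20.125
χ² = Σ (O − E)² / E
  black short-haired: (182 − 181.125)² / 181.125 = 0.0042
  black long-haired: (60 − 60.375)² / 60.375 = 0.0023
  brown short-haired: (59 − 60.375)² / 60.375 = 0.0313
  brown long-haired: (21 − 20.125)² / 20.125 = 0.0380
χ² = 0.0042 + 0.0023 + 0.0313 + 0.0380 = 0.0758 ≈ 0.076

0.076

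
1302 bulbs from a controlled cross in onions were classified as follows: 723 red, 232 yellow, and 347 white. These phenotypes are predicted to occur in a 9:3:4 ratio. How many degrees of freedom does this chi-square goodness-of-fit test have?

A goodness-of-fit test with 3 phenotype classes has df = 3 − 1 = 2.

2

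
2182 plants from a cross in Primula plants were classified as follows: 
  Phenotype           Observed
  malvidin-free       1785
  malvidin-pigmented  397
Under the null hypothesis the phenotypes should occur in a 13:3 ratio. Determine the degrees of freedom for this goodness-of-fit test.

1

A goodness-of-fit test with 2 phenotype classes has df = 2 − 1 = 1.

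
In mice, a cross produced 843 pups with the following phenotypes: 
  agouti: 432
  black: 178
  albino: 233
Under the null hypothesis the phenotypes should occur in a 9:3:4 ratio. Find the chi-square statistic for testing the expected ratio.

Expected counts for N = 843 under a 9:3:4 ratio (total parts = 16):
  agouti: 843 × 9/16 = 474.1875
  black: 843 × 3/16 = 158.0625
  albino: 843 × 4/16 = 210.75
χ² = Σ (O − E)² / E
  agouti: (432 − 474.1875)² / 474.1875 = 3.7533
  black: (178 − 158.0625)² / 158.0625 = 2.5149
  albino: (233 − 210.75)² / 210.75 = 2.3491
χ² = 3.7533 + 2.5149 + 2.3491 = 8.6173 ≈ 8.617

8.617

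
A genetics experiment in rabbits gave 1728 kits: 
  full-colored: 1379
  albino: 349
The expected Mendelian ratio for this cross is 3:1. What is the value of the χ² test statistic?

21.262

Under the 3:1 hypothesis (Σ ratio = 4, N = 1728):
  full-colored: 1728 × 3/4 = 1296
  albino: 1728 × 1/4 = 432
χ² = Σ (O − E)² / E
  full-colored: (1379 − 1296)² / 1296 = 5.3156
  albino: (349 − 432)² / 432 = 15.9468
χ² = 5.3156 + 15.9468 = 21.2624 ≈ 21.262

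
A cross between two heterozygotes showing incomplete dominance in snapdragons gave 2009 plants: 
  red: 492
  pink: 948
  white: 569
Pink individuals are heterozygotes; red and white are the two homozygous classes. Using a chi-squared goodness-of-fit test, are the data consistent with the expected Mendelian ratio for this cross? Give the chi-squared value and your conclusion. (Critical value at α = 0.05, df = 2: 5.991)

12.258; not consistent

With incomplete dominance, a heterozygote × heterozygote cross gives a 1:2:1 phenotypic ratio.
The 1:2:1 ratio has 4 parts, so with N = 2009 the expected counts are:
  red: 2009 × 1/4 = 502.25
  pink: 2009 × 2/4 = 1004.5
  white: 2009 × 1/4 = 502.25
χ² = Σ (O − E)² / E
  red: (492 − 502.25)² / 502.25 = 0.2092
  pink: (948 − 1004.5)² / 1004.5 = 3.1779
  white: (569 − 502.25)² / 502.25 = 8.8712
χ² = 0.2092 + 3.1779 + 8.8712 = 12.2583 ≈ 12.258
Degrees of freedom = 3 − 1 = 2; critical value at α = 0.05 is 5.991.
Since 12.258 > 5.991, we reject the null hypothesis — the data do not fit the 1:2:1 ratio.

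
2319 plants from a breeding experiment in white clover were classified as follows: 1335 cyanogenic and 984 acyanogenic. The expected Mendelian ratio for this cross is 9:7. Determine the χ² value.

Under the 9:7 hypothesis (Σ ratio = 16, N = 2319):
  cyanogenic: 2319 × 9/16 = 1304.4375
  acyanogenic: 2319 × 7/16 = 1014.5625
χ² = Σ (O − E)² / E
  cyanogenic: (1335 − 1304.4375)² / 1304.4375 = 0.7161
  acyanogenic: (984 − 1014.5625)² / 1014.5625 = 0.9207
χ² = 0.7161 + 0.9207 = 1.6368 ≈ 1.637

1.637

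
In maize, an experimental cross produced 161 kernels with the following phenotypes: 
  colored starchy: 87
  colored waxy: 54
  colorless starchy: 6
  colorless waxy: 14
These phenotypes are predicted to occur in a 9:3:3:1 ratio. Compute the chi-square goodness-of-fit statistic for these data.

39.845

Total ratio parts = 16. Expected numbers out of 161:
  colored starchy: 161 × 9/16 = 90.5625
  colored waxy: 161 × 3/16 = 30.1875
  colorless starchy: 161 × 3/16 = 30.1875
  colorless waxy: 161 × 1/16 = 10.0625
χ² = Σ (O − E)² / E
  colored starchy: (87 − 90.5625)² / 90.5625 = 0.1401
  colored waxy: (54 − 30.1875)² / 30.1875 = 18.7838
  colorless starchy: (6 − 30.1875)² / 30.1875 = 19.3800
  colorless waxy: (14 − 10.0625)² / 10.0625 = 1.5408
χ² = 0.1401 + 18.7838 + 19.3800 + 1.5408 = 39.8447 ≈ 39.845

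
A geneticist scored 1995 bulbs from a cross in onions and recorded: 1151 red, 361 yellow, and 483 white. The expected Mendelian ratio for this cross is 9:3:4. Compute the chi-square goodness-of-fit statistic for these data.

Total ratio parts = 16. Expected numbers out of 1995:
  red: 1995 × 9/16 = 1122.1875
  yellow: 1995 × 3/16 = 374.0625
  white: 1995 × 4/16 = 498.75
χ² = Σ (O − E)² / E
  red: (1151 − 1122.1875)² / 1122.1875 = 0.7398
  yellow: (361 − 374.0625)² / 374.0625 = 0.4562
  white: (483 − 498.75)² / 498.75 = 0.4974
χ² = 0.7398 + 0.4562 + 0.4974 = 1.6934 ≈ 1.693

1.693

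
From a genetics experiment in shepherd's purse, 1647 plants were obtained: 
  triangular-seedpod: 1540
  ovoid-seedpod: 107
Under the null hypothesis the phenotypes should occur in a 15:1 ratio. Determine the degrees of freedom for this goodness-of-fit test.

A goodness-of-fit test with 2 phenotype classes has df = 2 − 1 = 1.

1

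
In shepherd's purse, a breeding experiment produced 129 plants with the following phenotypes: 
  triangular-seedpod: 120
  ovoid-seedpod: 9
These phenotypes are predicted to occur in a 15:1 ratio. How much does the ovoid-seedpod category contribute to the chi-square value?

0.109

The 15:1 ratio has 16 parts, so with N = 129 the expected counts are:
  triangular-seedpod: 129 × 15/16 = 120.9375
  ovoid-seedpod: 129 × 1/16 = 8.0625
Contribution of ovoid-seedpod: (9 − 8.0625)² / 8.0625 = 0.1090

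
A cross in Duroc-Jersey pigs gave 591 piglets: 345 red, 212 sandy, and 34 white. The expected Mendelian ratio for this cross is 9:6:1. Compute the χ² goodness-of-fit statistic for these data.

1.126

Under the 9:6:1 hypothesis (Σ ratio = 16, N = 591):
  red: 591 × 9/16 = 332.4375
  sandy: 591 × 6/16 = 221.625
  white: 591 × 1/16 = 36.9375
χ² = Σ (O − E)² / E
  red: (345 − 332.4375)² / 332.4375 = 0.4747
  sandy: (212 − 221.625)² / 221.625 = 0.4180
  white: (34 − 36.9375)² / 36.9375 = 0.2336
χ² = 0.4747 + 0.4180 + 0.2336 = 1.1263 ≈ 1.126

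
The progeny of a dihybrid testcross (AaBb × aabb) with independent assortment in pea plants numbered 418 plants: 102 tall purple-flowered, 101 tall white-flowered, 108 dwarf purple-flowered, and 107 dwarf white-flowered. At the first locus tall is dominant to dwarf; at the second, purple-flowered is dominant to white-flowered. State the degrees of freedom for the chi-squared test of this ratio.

A dihybrid testcross with independent assortment gives a 1:1:1:1 ratio.
A goodness-of-fit test with 4 phenotype classes has df = 4 − 1 = 3.

3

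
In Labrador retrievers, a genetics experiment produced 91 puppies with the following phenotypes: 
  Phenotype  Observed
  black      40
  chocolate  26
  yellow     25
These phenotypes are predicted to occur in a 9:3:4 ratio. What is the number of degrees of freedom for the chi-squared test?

2

A goodness-of-fit test with 3 phenotype classes has df = 3 − 1 = 2.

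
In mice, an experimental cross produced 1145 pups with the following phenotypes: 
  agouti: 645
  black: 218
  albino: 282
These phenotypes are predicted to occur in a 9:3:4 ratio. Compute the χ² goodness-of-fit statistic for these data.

Expected counts for N = 1145 under a 9:3:4 ratio (total parts = 16):
  agouti: 1145 × 9/16 = 644.0625
  black: 1145 × 3/16 = 214.6875
  albino: 1145 × 4/16 = 286.25
χ² = Σ (O − E)² / E
  agouti: (645 − 644.0625)² / 644.0625 = 0.0014
  black: (218 − 214.6875)² / 214.6875 = 0.0511
  albino: (282 − 286.25)² / 286.25 = 0.0631
χ² = 0.0014 + 0.0511 + 0.0631 = 0.1156 ≈ 0.116

0.116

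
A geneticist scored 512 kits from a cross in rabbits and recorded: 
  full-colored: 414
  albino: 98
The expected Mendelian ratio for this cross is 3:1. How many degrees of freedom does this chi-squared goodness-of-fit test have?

A goodness-of-fit test with 2 phenotype classes has df = 2 − 1 = 1.

1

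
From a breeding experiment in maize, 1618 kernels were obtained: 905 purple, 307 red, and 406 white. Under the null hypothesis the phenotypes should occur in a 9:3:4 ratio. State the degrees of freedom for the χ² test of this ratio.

A goodness-of-fit test with 3 phenotype classes has df = 3 − 1 = 2.

2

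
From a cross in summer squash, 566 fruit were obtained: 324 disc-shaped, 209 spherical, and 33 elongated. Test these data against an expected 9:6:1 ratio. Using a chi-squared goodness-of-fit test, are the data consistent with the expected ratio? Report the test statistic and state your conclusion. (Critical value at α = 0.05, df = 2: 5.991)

0.309; consistent

The 9:6:1 ratio has 16 parts, so with N = 566 the expected counts are:
  disc-shaped: 566 × 9/16 = 318.375
  spherical: 566 × 6/16 = 212.25
  elongated: 566 × 1/16 = 35.375
χ² = Σ (O − E)² / E
  disc-shaped: (324 − 318.375)² / 318.375 = 0.0994
  spherical: (209 − 212.25)² / 212.25 = 0.0498
  elongated: (33 − 35.375)² / 35.375 = 0.1595
χ² = 0.0994 + 0.0498 + 0.1595 = 0.3087 ≈ 0.309
Degrees of freedom = 3 − 1 = 2; critical value at α = 0.05 is 5.991.
Since 0.309 < 5.991, we fail to reject the null hypothesis — the data are consistent with the 9:6:1 ratio.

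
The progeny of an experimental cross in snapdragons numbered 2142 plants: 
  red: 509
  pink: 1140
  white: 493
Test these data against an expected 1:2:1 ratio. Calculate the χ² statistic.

Total ratio parts = 4. Expected numbers out of 2142:
  red: 2142 × 1/4 = 535.5
  pink: 2142 × 2/4 = 1071
  white: 2142 × 1/4 = 535.5
χ² = Σ (O − E)² / E
  red: (509 − 535.5)² / 535.5 = 1.3114
  pink: (1140 − 1071)² / 1071 = 4.4454
  white: (493 − 535.5)² / 535.5 = 3.3730
χ² = 1.3114 + 4.4454 + 3.3730 = 9.1298 ≈ 9.130

9.130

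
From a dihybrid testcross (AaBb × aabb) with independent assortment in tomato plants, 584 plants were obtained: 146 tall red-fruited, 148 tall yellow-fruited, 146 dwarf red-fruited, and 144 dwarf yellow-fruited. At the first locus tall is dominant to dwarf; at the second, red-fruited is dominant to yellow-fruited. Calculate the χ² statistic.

0.055

A dihybrid testcross with independent assortment gives a 1:1:1:1 ratio.
The 1:1:1:1 ratio has 4 parts, so with N = 584 the expected counts are:
  tall red-fruited: 584 × 1/4 = 146
  tall yellow-fruited: 584 × 1/4 = 146
  dwarf red-fruited: 584 × 1/4 = 146
  dwarf yellow-fruited: 584 × 1/4 = 146
χ² = Σ (O − E)² / E
  tall red-fruited: (146 − 146)² / 146 = 0.0000
  tall yellow-fruited: (148 − 146)² / 146 = 0.0274
  dwarf red-fruited: (146 − 146)² / 146 = 0.0000
  dwarf yellow-fruited: (144 − 146)² / 146 = 0.0274
χ² = 0.0000 + 0.0274 + 0.0000 + 0.0274 = 0.0548 ≈ 0.055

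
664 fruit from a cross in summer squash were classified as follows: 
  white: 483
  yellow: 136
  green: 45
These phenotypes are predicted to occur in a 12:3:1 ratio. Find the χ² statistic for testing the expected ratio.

1.809

Total ratio parts = 16. Expected numbers out of 664:
  white: 664 × 12/16 = 498
  yellow: 664 × 3/16 = 124.5
  green: 664 × 1/16 = 41.5
χ² = Σ (O − E)² / E
  white: (483 − 498)² / 498 = 0.4518
  yellow: (136 − 124.5)² / 124.5 = 1.0622
  green: (45 − 41.5)² / 41.5 = 0.2952
χ² = 0.4518 + 1.0622 + 0.2952 = 1.8092 ≈ 1.809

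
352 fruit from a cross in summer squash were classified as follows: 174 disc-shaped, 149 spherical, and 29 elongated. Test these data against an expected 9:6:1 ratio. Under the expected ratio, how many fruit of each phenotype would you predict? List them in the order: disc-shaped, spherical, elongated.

198, 132, 22

Under the 9:6:1 hypothesis (Σ ratio = 16, N = 352):
  disc-shaped: 352 × 9/16 = 198
  spherical: 352 × 6/16 = 132
  elongated: 352 × 1/16 = 22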